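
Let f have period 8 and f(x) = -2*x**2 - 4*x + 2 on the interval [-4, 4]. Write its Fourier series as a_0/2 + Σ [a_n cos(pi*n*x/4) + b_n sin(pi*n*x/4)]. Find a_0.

a_0 = 1/4 ∫_{-4}^{4} f(x) dx = 1/4 · (-208/3) = -52/3.

-52/3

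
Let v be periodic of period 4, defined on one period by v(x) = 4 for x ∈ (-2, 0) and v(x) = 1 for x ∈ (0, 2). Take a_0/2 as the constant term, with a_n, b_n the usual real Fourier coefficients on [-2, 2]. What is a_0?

5

a_0 = 1/2 ∫_{-2}^{2} v(x) dx = 1/2 · (10) = 5.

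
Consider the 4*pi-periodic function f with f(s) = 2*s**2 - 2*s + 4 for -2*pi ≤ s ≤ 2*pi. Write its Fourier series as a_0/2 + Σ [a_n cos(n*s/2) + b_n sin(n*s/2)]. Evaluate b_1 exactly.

-8

b_1 = (1/(2*pi)) ∫_{-2*pi}^{2*pi} f(s) sin(s/2) ds.
Integrating by parts twice (tabular method), an antiderivative of (2*s**2 - 2*s + 4) sin(s/2) is -4*s**2*cos(s/2) + 16*s*sin(s/2) + 4*s*cos(s/2) - 8*sin(s/2) + 24*cos(s/2); evaluating from -2*pi to 2*pi: ∫_{-2*pi}^{2*pi} (2*s**2 - 2*s + 4) sin(s/2) ds = (-8*pi - 24 + 16*pi**2) - (-24 + 8*pi + 16*pi**2) = -16*pi.
Hence b_1 = (1/(2*pi))·(-16*pi) = -8.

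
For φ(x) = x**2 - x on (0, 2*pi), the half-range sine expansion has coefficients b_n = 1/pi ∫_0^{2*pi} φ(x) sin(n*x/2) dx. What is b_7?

4*(-49*pi - 8 + 98*pi**2)/(343*pi)

b_7 = 1/pi ∫_0^{2*pi} (x**2 - x) sin(7*x/2) dx.
Integrating by parts twice (tabular method), an antiderivative of (x**2 - x) sin(7*x/2) is -2*x**2*cos(7*x/2)/7 + 8*x*sin(7*x/2)/49 + 2*x*cos(7*x/2)/7 - 4*sin(7*x/2)/49 + 16*cos(7*x/2)/343; evaluating from 0 to 2*pi: ∫_{0}^{2*pi} (x**2 - x) sin(7*x/2) dx = (-4*pi/7 - 16/343 + 8*pi**2/7) - (16/343) = -4*pi/7 - 32/343 + 8*pi**2/7.
Hence b_7 = (1/pi)·(-4*pi/7 - 32/343 + 8*pi**2/7) = 4*(-49*pi - 8 + 98*pi**2)/(343*pi).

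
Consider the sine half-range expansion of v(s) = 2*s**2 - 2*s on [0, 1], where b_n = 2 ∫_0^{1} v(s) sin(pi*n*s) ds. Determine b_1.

-16/pi**3

b_1 = 2 ∫_0^{1} (2*s**2 - 2*s) sin(pi*s) ds.
Integrating by parts twice (tabular method), an antiderivative of (2*s**2 - 2*s) sin(pi*s) is -2*s**2*cos(pi*s)/pi + 4*s*sin(pi*s)/pi**2 + 2*s*cos(pi*s)/pi - 2*sin(pi*s)/pi**2 + 4*cos(pi*s)/pi**3; evaluating from 0 to 1: ∫_{0}^{1} (2*s**2 - 2*s) sin(pi*s) ds = (-4/pi**3) - (4/pi**3) = -8/pi**3.
Hence b_1 = 2·(-8/pi**3) = -16/pi**3.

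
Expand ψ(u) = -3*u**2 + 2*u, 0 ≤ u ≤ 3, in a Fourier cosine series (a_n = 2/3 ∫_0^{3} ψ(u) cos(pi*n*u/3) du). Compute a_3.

28/(3*pi**2)

a_3 = 2/3 ∫_0^{3} (-3*u**2 + 2*u) cos(pi*u) du.
Integrating by parts twice (tabular method), an antiderivative of (-3*u**2 + 2*u) cos(pi*u) is -3*u**2*sin(pi*u)/pi + 2*u*sin(pi*u)/pi - 6*u*cos(pi*u)/pi**2 + 6*sin(pi*u)/pi**3 + 2*cos(pi*u)/pi**2; evaluating from 0 to 3: ∫_{0}^{3} (-3*u**2 + 2*u) cos(pi*u) du = (16/pi**2) - (2/pi**2) = 14/pi**2.
Hence a_3 = (2/3)·(14/pi**2) = 28/(3*pi**2).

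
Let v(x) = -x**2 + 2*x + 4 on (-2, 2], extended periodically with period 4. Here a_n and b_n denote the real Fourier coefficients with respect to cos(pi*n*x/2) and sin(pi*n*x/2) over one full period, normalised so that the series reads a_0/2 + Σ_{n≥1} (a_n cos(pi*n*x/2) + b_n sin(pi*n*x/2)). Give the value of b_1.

b_1 = 1/2 ∫_{-2}^{2} v(x) sin(pi*x/2) dx.
Integrating by parts twice (tabular method), an antiderivative of (-x**2 + 2*x + 4) sin(pi*x/2) is 2*x**2*cos(pi*x/2)/pi - 8*x*sin(pi*x/2)/pi**2 - 4*x*cos(pi*x/2)/pi + 8*sin(pi*x/2)/pi**2 - 8*cos(pi*x/2)/pi - 16*cos(pi*x/2)/pi**3; evaluating from -2 to 2: ∫_{-2}^{2} (-x**2 + 2*x + 4) sin(pi*x/2) dx = (16/pi**3 + 8/pi) - (-8/pi + 16/pi**3) = 16/pi.
Hence b_1 = (1/2)·(16/pi) = 8/pi.

8/pi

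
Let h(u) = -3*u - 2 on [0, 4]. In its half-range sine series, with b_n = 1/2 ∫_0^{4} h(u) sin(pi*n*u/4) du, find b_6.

b_6 = 1/2 ∫_0^{4} (-3*u - 2) sin(3*pi*u/2) du.
Integrating by parts (boundary term plus one more integral), an antiderivative of (-3*u - 2) sin(3*pi*u/2) is 2*u*cos(3*pi*u/2)/pi - 4*sin(3*pi*u/2)/(3*pi**2) + 4*cos(3*pi*u/2)/(3*pi); evaluating from 0 to 4: ∫_{0}^{4} (-3*u - 2) sin(3*pi*u/2) du = (28/(3*pi)) - (4/(3*pi)) = 8/pi.
Hence b_6 = (1/2)·(8/pi) = 4/pi.

4/pi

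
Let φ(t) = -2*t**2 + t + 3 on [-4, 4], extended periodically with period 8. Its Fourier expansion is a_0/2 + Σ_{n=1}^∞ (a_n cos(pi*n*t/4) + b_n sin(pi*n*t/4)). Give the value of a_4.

a_4 = 1/4 ∫_{-4}^{4} φ(t) cos(pi*t) dt.
Integrating by parts twice (tabular method), an antiderivative of (-2*t**2 + t + 3) cos(pi*t) is -2*t**2*sin(pi*t)/pi + t*sin(pi*t)/pi - 4*t*cos(pi*t)/pi**2 + 4*sin(pi*t)/pi**3 + 3*sin(pi*t)/pi + cos(pi*t)/pi**2; evaluating from -4 to 4: ∫_{-4}^{4} (-2*t**2 + t + 3) cos(pi*t) dt = (-15/pi**2) - (17/pi**2) = -32/pi**2.
Hence a_4 = (1/4)·(-32/pi**2) = -8/pi**2.

-8/pi**2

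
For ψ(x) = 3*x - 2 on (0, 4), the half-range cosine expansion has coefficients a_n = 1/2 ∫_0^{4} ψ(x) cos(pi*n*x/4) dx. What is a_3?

a_3 = 1/2 ∫_0^{4} (3*x - 2) cos(3*pi*x/4) dx.
Integrating by parts (boundary term plus one more integral), an antiderivative of (3*x - 2) cos(3*pi*x/4) is 4*x*sin(3*pi*x/4)/pi - 8*sin(3*pi*x/4)/(3*pi) + 16*cos(3*pi*x/4)/(3*pi**2); evaluating from 0 to 4: ∫_{0}^{4} (3*x - 2) cos(3*pi*x/4) dx = (-16/(3*pi**2)) - (16/(3*pi**2)) = -32/(3*pi**2).
Hence a_3 = (1/2)·(-32/(3*pi**2)) = -16/(3*pi**2).

-16/(3*pi**2)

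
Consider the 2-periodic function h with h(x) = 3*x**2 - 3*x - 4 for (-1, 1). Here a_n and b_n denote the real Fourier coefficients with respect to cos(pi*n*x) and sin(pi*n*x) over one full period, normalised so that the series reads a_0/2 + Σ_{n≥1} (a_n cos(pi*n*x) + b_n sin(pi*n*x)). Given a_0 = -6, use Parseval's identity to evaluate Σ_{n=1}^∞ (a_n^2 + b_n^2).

Parseval: a_0^2/2 + Σ_{n≥1} (a_n^2+b_n^2) = ∫_{-1}^{1} h(x)^2 dx = 128/5.
Subtract a_0^2/2 = 18: Σ (a_n^2+b_n^2) = 38/5.

38/5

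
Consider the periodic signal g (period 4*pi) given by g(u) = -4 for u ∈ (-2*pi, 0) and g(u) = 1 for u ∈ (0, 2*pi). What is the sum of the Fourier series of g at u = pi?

g is continuous at u = pi with value 1, so the series converges to 1 there.

1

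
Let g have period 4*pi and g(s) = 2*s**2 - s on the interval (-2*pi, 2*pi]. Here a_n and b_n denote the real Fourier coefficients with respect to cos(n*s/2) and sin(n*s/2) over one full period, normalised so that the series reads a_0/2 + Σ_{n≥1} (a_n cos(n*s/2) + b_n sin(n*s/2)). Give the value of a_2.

8

a_2 = (1/(2*pi)) ∫_{-2*pi}^{2*pi} g(s) cos(s) ds.
Integrating by parts twice (tabular method), an antiderivative of (2*s**2 - s) cos(s) is 2*s**2*sin(s) - s*sin(s) + 4*s*cos(s) - 4*sin(s) - cos(s); evaluating from -2*pi to 2*pi: ∫_{-2*pi}^{2*pi} (2*s**2 - s) cos(s) ds = (-1 + 8*pi) - (-8*pi - 1) = 16*pi.
Hence a_2 = (1/(2*pi))·(16*pi) = 8.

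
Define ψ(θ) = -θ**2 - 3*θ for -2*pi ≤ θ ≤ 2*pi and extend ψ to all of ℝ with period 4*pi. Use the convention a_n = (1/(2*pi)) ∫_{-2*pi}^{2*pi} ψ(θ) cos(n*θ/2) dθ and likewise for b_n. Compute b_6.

2

b_6 = (1/(2*pi)) ∫_{-2*pi}^{2*pi} ψ(θ) sin(3*θ) dθ.
Integrating by parts twice (tabular method), an antiderivative of (-θ**2 - 3*θ) sin(3*θ) is θ**2*cos(3*θ)/3 - 2*θ*sin(3*θ)/9 + θ*cos(3*θ) - sin(3*θ)/3 - 2*cos(3*θ)/27; evaluating from -2*pi to 2*pi: ∫_{-2*pi}^{2*pi} (-θ**2 - 3*θ) sin(3*θ) dθ = (-2/27 + 2*pi + 4*pi**2/3) - (-2*pi - 2/27 + 4*pi**2/3) = 4*pi.
Hence b_6 = (1/(2*pi))·(4*pi) = 2.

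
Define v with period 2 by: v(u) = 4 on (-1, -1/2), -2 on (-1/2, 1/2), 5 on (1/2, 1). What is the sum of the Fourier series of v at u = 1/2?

At u = 1/2 the one-sided limits are v(1/2^-) = -2 and v(1/2^+) = 5.
By Dirichlet's theorem the series converges to their average, [(-2) + (5)]/2 = 3/2.

3/2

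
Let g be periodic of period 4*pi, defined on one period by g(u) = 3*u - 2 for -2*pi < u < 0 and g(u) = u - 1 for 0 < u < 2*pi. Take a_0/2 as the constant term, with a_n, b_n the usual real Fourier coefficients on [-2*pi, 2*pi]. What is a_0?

-2*pi - 3

a_0 = (1/(2*pi)) ∫_{-2*pi}^{2*pi} g(u) du = (1/(2*pi)) · (-2*pi*(3 + 2*pi)) = -2*pi - 3.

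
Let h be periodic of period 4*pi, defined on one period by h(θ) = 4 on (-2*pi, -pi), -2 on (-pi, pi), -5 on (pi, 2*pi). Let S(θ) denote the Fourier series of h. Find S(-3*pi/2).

4

h is continuous at θ = -3*pi/2 with value 4, so the series converges to 4 there.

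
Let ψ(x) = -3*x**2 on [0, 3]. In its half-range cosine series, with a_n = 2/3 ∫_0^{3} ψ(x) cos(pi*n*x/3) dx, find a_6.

a_6 = 2/3 ∫_0^{3} (-3*x**2) cos(2*pi*x) dx.
Integrating by parts twice (tabular method), an antiderivative of (-3*x**2) cos(2*pi*x) is -3*x**2*sin(2*pi*x)/(2*pi) - 3*x*cos(2*pi*x)/(2*pi**2) + 3*sin(2*pi*x)/(4*pi**3); evaluating from 0 to 3: ∫_{0}^{3} (-3*x**2) cos(2*pi*x) dx = (-9/(2*pi**2)) - (0) = -9/(2*pi**2).
Hence a_6 = (2/3)·(-9/(2*pi**2)) = -3/pi**2.

-3/pi**2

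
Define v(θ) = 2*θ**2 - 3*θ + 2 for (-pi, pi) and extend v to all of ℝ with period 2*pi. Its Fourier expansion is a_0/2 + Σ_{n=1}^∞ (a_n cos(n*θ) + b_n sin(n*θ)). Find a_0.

4 + 4*pi**2/3

a_0 = 1/pi ∫_{-pi}^{pi} v(θ) dθ = 1/pi · (4*pi*(3 + pi**2)/3) = 4 + 4*pi**2/3.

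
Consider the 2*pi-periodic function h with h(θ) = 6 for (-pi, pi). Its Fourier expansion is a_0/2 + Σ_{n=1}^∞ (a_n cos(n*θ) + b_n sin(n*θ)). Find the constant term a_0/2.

6

a_0 = 1/pi ∫_{-pi}^{pi} h(θ) dθ = 1/pi · (12*pi) = 12.
So the constant term a_0/2 = 6.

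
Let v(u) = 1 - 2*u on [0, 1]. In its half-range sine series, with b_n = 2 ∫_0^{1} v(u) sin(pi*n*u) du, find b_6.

2/(3*pi)

b_6 = 2 ∫_0^{1} (1 - 2*u) sin(6*pi*u) du.
Integrating by parts (boundary term plus one more integral), an antiderivative of (1 - 2*u) sin(6*pi*u) is u*cos(6*pi*u)/(3*pi) - sin(6*pi*u)/(18*pi**2) - cos(6*pi*u)/(6*pi); evaluating from 0 to 1: ∫_{0}^{1} (1 - 2*u) sin(6*pi*u) du = (1/(6*pi)) - (-1/(6*pi)) = 1/(3*pi).
Hence b_6 = 2·(1/(3*pi)) = 2/(3*pi).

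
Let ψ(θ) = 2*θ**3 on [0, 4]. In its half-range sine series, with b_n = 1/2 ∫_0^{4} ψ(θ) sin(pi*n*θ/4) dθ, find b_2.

b_2 = 1/2 ∫_0^{4} (2*θ**3) sin(pi*θ/2) dθ.
Integrating by parts three times (tabular method), an antiderivative of (2*θ**3) sin(pi*θ/2) is -4*θ**3*cos(pi*θ/2)/pi + 24*θ**2*sin(pi*θ/2)/pi**2 + 96*θ*cos(pi*θ/2)/pi**3 - 192*sin(pi*θ/2)/pi**4; evaluating from 0 to 4: ∫_{0}^{4} (2*θ**3) sin(pi*θ/2) dθ = (-256/pi + 384/pi**3) - (0) = -256/pi + 384/pi**3.
Hence b_2 = (1/2)·(-256/pi + 384/pi**3) = -128/pi + 192/pi**3.

-128/pi + 192/pi**3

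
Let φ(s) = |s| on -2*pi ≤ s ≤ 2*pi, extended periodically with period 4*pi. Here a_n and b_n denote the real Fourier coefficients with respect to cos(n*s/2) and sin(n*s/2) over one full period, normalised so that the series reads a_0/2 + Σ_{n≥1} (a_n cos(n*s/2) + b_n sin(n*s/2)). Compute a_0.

a_0 = (1/(2*pi)) ∫_{-2*pi}^{2*pi} φ(s) ds = (1/(2*pi)) · (4*pi**2) = 2*pi.

2*pi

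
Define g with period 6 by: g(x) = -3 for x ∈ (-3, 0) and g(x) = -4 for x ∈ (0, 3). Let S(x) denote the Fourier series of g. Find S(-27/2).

-3

x = -27/2 differs from x = -3/2 by -2 full period(s), and the series is 6-periodic.
g is continuous at x = -3/2 with value -3, so the series converges to -3 there.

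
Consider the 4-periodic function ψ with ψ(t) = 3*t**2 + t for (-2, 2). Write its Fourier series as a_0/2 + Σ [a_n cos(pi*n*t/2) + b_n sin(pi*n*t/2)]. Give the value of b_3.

b_3 = 1/2 ∫_{-2}^{2} ψ(t) sin(3*pi*t/2) dt.
Integrating by parts twice (tabular method), an antiderivative of (3*t**2 + t) sin(3*pi*t/2) is -2*t**2*cos(3*pi*t/2)/pi + 8*t*sin(3*pi*t/2)/(3*pi**2) - 2*t*cos(3*pi*t/2)/(3*pi) + 4*sin(3*pi*t/2)/(9*pi**2) + 16*cos(3*pi*t/2)/(9*pi**3); evaluating from -2 to 2: ∫_{-2}^{2} (3*t**2 + t) sin(3*pi*t/2) dt = (4*(-4 + 21*pi**2)/(9*pi**3)) - (4*(-4 + 15*pi**2)/(9*pi**3)) = 8/(3*pi).
Hence b_3 = (1/2)·(8/(3*pi)) = 4/(3*pi).

4/(3*pi)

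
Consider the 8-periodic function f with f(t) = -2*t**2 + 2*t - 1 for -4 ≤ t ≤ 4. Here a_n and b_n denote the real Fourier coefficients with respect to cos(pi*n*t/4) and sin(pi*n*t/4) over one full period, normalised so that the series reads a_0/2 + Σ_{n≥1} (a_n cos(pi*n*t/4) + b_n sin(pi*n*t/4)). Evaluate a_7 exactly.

128/(49*pi**2)

a_7 = 1/4 ∫_{-4}^{4} f(t) cos(7*pi*t/4) dt.
Integrating by parts twice (tabular method), an antiderivative of (-2*t**2 + 2*t - 1) cos(7*pi*t/4) is -8*t**2*sin(7*pi*t/4)/(7*pi) + 8*t*sin(7*pi*t/4)/(7*pi) - 64*t*cos(7*pi*t/4)/(49*pi**2) - 4*sin(7*pi*t/4)/(7*pi) + 256*sin(7*pi*t/4)/(343*pi**3) + 32*cos(7*pi*t/4)/(49*pi**2); evaluating from -4 to 4: ∫_{-4}^{4} (-2*t**2 + 2*t - 1) cos(7*pi*t/4) dt = (32/(7*pi**2)) - (-288/(49*pi**2)) = 512/(49*pi**2).
Hence a_7 = (1/4)·(512/(49*pi**2)) = 128/(49*pi**2).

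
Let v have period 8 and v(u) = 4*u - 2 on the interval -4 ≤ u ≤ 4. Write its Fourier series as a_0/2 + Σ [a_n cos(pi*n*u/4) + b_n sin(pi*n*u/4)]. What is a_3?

0

a_3 = 1/4 ∫_{-4}^{4} v(u) cos(3*pi*u/4) du.
Integrating by parts (boundary term plus one more integral), an antiderivative of (4*u - 2) cos(3*pi*u/4) is 16*u*sin(3*pi*u/4)/(3*pi) - 8*sin(3*pi*u/4)/(3*pi) + 64*cos(3*pi*u/4)/(9*pi**2); evaluating from -4 to 4: ∫_{-4}^{4} (4*u - 2) cos(3*pi*u/4) du = (-64/(9*pi**2)) - (-64/(9*pi**2)) = 0.
Hence a_3 = (1/4)·(0) = 0.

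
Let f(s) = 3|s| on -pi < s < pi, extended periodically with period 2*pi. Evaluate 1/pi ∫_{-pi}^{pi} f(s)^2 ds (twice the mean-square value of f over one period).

1/pi ∫_{-pi}^{pi} f(s)^2 ds = 1/pi · (6*pi**3) = 6*pi**2.

6*pi**2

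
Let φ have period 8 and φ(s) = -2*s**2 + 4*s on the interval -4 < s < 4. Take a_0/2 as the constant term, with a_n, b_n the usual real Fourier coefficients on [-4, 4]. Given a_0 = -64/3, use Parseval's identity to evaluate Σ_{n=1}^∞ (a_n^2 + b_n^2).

15872/45

Parseval: a_0^2/2 + Σ_{n≥1} (a_n^2+b_n^2) = 1/4 ∫_{-4}^{4} φ(s)^2 ds = 8704/15.
Subtract a_0^2/2 = 2048/9: Σ (a_n^2+b_n^2) = 15872/45.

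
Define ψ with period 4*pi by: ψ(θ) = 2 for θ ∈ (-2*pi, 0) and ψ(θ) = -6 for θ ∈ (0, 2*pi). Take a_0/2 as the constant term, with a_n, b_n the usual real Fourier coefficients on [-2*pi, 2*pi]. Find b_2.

b_2 = (1/(2*pi)) ∫_{-2*pi}^{2*pi} ψ(θ) sin(θ) dθ.
Split the integral at the breakpoints.
Directly, an antiderivative of (2) sin(θ) is -2*cos(θ); evaluating from -2*pi to 0: ∫_{-2*pi}^{0} (2) sin(θ) dθ = (-2) - (-2) = 0.
Directly, an antiderivative of (-6) sin(θ) is 6*cos(θ); evaluating from 0 to 2*pi: ∫_{0}^{2*pi} (-6) sin(θ) dθ = (6) - (6) = 0.
Summing the pieces and multiplying by (1/(2*pi)) gives b_2 = 0.

0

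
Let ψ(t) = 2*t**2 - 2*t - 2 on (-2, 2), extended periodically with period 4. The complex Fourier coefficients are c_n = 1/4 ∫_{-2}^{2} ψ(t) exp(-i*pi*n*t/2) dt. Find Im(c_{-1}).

Since ψ is real-valued, Im(c_{-1}) = -1/4 ∫_{-2}^{2} ψ(t) sin(-pi*t/2) dt = b_{1}/2.
Integrating by parts twice (tabular method), an antiderivative of (2*t**2 - 2*t - 2) sin(-pi*t/2) is 4*t**2*cos(pi*t/2)/pi - 16*t*sin(pi*t/2)/pi**2 - 4*t*cos(pi*t/2)/pi + 8*sin(pi*t/2)/pi**2 - 4*cos(pi*t/2)/pi - 32*cos(pi*t/2)/pi**3; evaluating from -2 to 2: ∫_{-2}^{2} (2*t**2 - 2*t - 2) sin(-pi*t/2) dt = (-4/pi + 32/pi**3) - (-20/pi + 32/pi**3) = 16/pi.
Hence Im(c_{-1}) = (-1/4)·(16/pi) = -4/pi.

-4/pi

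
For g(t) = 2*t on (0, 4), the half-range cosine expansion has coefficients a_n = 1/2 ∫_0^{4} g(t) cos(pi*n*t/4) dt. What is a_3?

-32/(9*pi**2)

a_3 = 1/2 ∫_0^{4} (2*t) cos(3*pi*t/4) dt.
Integrating by parts (boundary term plus one more integral), an antiderivative of (2*t) cos(3*pi*t/4) is 8*t*sin(3*pi*t/4)/(3*pi) + 32*cos(3*pi*t/4)/(9*pi**2); evaluating from 0 to 4: ∫_{0}^{4} (2*t) cos(3*pi*t/4) dt = (-32/(9*pi**2)) - (32/(9*pi**2)) = -64/(9*pi**2).
Hence a_3 = (1/2)·(-64/(9*pi**2)) = -32/(9*pi**2).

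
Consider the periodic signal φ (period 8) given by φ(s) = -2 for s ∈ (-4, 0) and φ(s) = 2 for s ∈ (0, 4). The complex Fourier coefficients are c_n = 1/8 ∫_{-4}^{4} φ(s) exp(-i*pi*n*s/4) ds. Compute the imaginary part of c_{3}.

Since φ is real-valued, Im(c_{3}) = -1/8 ∫_{-4}^{4} φ(s) sin(3*pi*s/4) ds = -b_{3}/2.
φ is odd and sin(3*pi*s/4) is odd, so the integrand is even: ∫_{-4}^{4} φ(s) sin(3*pi*s/4) ds = 2∫_0^{4} φ(s) sin(3*pi*s/4) ds.
Directly, an antiderivative of (2) sin(3*pi*s/4) is -8*cos(3*pi*s/4)/(3*pi); evaluating from 0 to 4: ∫_{0}^{4} (2) sin(3*pi*s/4) ds = (8/(3*pi)) - (-8/(3*pi)) = 16/(3*pi).
So ∫_{-4}^{4} φ(s) sin(3*pi*s/4) ds = 32/(3*pi).
Hence Im(c_{3}) = (-1/8)·(32/(3*pi)) = -4/(3*pi).

-4/(3*pi)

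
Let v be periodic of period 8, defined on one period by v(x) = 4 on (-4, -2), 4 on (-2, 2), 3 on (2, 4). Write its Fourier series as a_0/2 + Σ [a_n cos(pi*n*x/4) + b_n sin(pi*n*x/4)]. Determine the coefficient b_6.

1/(3*pi)

b_6 = 1/4 ∫_{-4}^{4} v(x) sin(3*pi*x/2) dx.
Split the integral at the breakpoints.
Directly, an antiderivative of (4) sin(3*pi*x/2) is -8*cos(3*pi*x/2)/(3*pi); evaluating from -4 to -2: ∫_{-4}^{-2} (4) sin(3*pi*x/2) dx = (8/(3*pi)) - (-8/(3*pi)) = 16/(3*pi).
Directly, an antiderivative of (4) sin(3*pi*x/2) is -8*cos(3*pi*x/2)/(3*pi); evaluating from -2 to 2: ∫_{-2}^{2} (4) sin(3*pi*x/2) dx = (8/(3*pi)) - (8/(3*pi)) = 0.
Directly, an antiderivative of (3) sin(3*pi*x/2) is -2*cos(3*pi*x/2)/pi; evaluating from 2 to 4: ∫_{2}^{4} (3) sin(3*pi*x/2) dx = (-2/pi) - (2/pi) = -4/pi.
Summing the pieces and multiplying by (1/4) gives b_6 = 1/(3*pi).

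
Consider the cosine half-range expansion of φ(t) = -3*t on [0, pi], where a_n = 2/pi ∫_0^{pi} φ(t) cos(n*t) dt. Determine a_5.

a_5 = 2/pi ∫_0^{pi} (-3*t) cos(5*t) dt.
Integrating by parts (boundary term plus one more integral), an antiderivative of (-3*t) cos(5*t) is -3*t*sin(5*t)/5 - 3*cos(5*t)/25; evaluating from 0 to pi: ∫_{0}^{pi} (-3*t) cos(5*t) dt = (3/25) - (-3/25) = 6/25.
Hence a_5 = (2/pi)·(6/25) = 12/(25*pi).

12/(25*pi)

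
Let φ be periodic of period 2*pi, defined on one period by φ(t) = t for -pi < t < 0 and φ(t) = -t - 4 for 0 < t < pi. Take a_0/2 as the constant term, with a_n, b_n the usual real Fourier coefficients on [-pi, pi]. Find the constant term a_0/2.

a_0 = 1/pi ∫_{-pi}^{pi} φ(t) dt = 1/pi · (-pi*(pi + 4)) = -4 - pi.
So the constant term a_0/2 = -2 - pi/2.

-2 - pi/2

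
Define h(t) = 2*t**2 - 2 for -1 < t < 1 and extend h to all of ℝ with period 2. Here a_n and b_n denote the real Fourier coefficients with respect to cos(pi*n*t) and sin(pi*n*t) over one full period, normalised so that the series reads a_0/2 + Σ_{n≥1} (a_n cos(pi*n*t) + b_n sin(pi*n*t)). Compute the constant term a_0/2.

a_0 = ∫_{-1}^{1} h(t) dt = -8/3.
So the constant term a_0/2 = -4/3.

-4/3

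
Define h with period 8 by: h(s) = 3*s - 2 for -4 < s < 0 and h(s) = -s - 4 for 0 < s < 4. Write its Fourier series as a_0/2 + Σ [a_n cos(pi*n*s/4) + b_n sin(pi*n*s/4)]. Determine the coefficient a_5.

a_5 = 1/4 ∫_{-4}^{4} h(s) cos(5*pi*s/4) ds.
Split the integral at the breakpoints.
Integrating by parts (boundary term plus one more integral), an antiderivative of (3*s - 2) cos(5*pi*s/4) is 12*s*sin(5*pi*s/4)/(5*pi) - 8*sin(5*pi*s/4)/(5*pi) + 48*cos(5*pi*s/4)/(25*pi**2); evaluating from -4 to 0: ∫_{-4}^{0} (3*s - 2) cos(5*pi*s/4) ds = (48/(25*pi**2)) - (-48/(25*pi**2)) = 96/(25*pi**2).
Integrating by parts (boundary term plus one more integral), an antiderivative of (-s - 4) cos(5*pi*s/4) is -4*s*sin(5*pi*s/4)/(5*pi) - 16*sin(5*pi*s/4)/(5*pi) - 16*cos(5*pi*s/4)/(25*pi**2); evaluating from 0 to 4: ∫_{0}^{4} (-s - 4) cos(5*pi*s/4) ds = (16/(25*pi**2)) - (-16/(25*pi**2)) = 32/(25*pi**2).
Summing the pieces and multiplying by (1/4) gives a_5 = 32/(25*pi**2).

32/(25*pi**2)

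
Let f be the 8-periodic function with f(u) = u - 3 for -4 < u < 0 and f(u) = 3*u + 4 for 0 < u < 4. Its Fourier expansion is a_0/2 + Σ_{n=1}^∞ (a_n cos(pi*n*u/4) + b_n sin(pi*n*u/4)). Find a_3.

a_3 = 1/4 ∫_{-4}^{4} f(u) cos(3*pi*u/4) du.
Split the integral at the breakpoints.
Integrating by parts (boundary term plus one more integral), an antiderivative of (u - 3) cos(3*pi*u/4) is 4*u*sin(3*pi*u/4)/(3*pi) - 4*sin(3*pi*u/4)/pi + 16*cos(3*pi*u/4)/(9*pi**2); evaluating from -4 to 0: ∫_{-4}^{0} (u - 3) cos(3*pi*u/4) du = (16/(9*pi**2)) - (-16/(9*pi**2)) = 32/(9*pi**2).
Integrating by parts (boundary term plus one more integral), an antiderivative of (3*u + 4) cos(3*pi*u/4) is 4*u*sin(3*pi*u/4)/pi + 16*sin(3*pi*u/4)/(3*pi) + 16*cos(3*pi*u/4)/(3*pi**2); evaluating from 0 to 4: ∫_{0}^{4} (3*u + 4) cos(3*pi*u/4) du = (-16/(3*pi**2)) - (16/(3*pi**2)) = -32/(3*pi**2).
Summing the pieces and multiplying by (1/4) gives a_3 = -16/(9*pi**2).

-16/(9*pi**2)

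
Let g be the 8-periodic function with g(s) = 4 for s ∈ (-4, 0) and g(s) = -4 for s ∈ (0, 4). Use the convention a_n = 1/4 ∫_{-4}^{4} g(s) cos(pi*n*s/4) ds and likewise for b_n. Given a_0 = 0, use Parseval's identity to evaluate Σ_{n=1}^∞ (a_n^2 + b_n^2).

Parseval: a_0^2/2 + Σ_{n≥1} (a_n^2+b_n^2) = 1/4 ∫_{-4}^{4} g(s)^2 ds = 32.
Subtract a_0^2/2 = 0: Σ (a_n^2+b_n^2) = 32.

32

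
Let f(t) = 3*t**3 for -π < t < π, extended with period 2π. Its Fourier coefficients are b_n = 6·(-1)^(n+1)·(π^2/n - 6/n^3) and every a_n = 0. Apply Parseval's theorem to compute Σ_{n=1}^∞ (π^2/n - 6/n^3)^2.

Parseval: Σ b_n^2 = (1/π) ∫_{-π}^{π} f(t)^2 dt = 18*pi**6/7.
b_n^2 = 36·(π^2/n - 6/n^3)^2, so the sum equals (18*pi**6/7)/36 = pi**6/14.

pi**6/14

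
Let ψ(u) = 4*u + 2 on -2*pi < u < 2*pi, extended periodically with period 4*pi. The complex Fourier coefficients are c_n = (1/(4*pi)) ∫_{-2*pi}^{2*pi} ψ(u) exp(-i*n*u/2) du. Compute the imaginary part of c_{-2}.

Since ψ is real-valued, Im(c_{-2}) = -(1/(4*pi)) ∫_{-2*pi}^{2*pi} ψ(u) sin(-u) du = b_{2}/2.
Integrating by parts (boundary term plus one more integral), an antiderivative of (4*u + 2) sin(-u) is 4*u*cos(u) - 4*sin(u) + 2*cos(u); evaluating from -2*pi to 2*pi: ∫_{-2*pi}^{2*pi} (4*u + 2) sin(-u) du = (2 + 8*pi) - (2 - 8*pi) = 16*pi.
Hence Im(c_{-2}) = (-1/(4*pi))·(16*pi) = -4.

-4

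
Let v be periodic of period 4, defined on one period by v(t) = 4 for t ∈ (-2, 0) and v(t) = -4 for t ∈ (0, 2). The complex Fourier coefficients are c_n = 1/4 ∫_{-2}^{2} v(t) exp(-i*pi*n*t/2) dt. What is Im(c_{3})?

Since v is real-valued, Im(c_{3}) = -1/4 ∫_{-2}^{2} v(t) sin(3*pi*t/2) dt = -b_{3}/2.
v is odd and sin(3*pi*t/2) is odd, so the integrand is even: ∫_{-2}^{2} v(t) sin(3*pi*t/2) dt = 2∫_0^{2} v(t) sin(3*pi*t/2) dt.
Directly, an antiderivative of (-4) sin(3*pi*t/2) is 8*cos(3*pi*t/2)/(3*pi); evaluating from 0 to 2: ∫_{0}^{2} (-4) sin(3*pi*t/2) dt = (-8/(3*pi)) - (8/(3*pi)) = -16/(3*pi).
So ∫_{-2}^{2} v(t) sin(3*pi*t/2) dt = -32/(3*pi).
Hence Im(c_{3}) = (-1/4)·(-32/(3*pi)) = 8/(3*pi).

8/(3*pi)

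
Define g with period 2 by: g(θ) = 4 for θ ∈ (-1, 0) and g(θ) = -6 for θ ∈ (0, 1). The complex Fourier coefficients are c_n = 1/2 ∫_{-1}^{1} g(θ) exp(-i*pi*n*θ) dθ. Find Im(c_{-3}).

-10/(3*pi)

Since g is real-valued, Im(c_{-3}) = -1/2 ∫_{-1}^{1} g(θ) sin(-3*pi*θ) dθ = b_{3}/2.
Split the integral at the breakpoints.
Directly, an antiderivative of (4) sin(-3*pi*θ) is 4*cos(3*pi*θ)/(3*pi); evaluating from -1 to 0: ∫_{-1}^{0} (4) sin(-3*pi*θ) dθ = (4/(3*pi)) - (-4/(3*pi)) = 8/(3*pi).
Directly, an antiderivative of (-6) sin(-3*pi*θ) is -2*cos(3*pi*θ)/pi; evaluating from 0 to 1: ∫_{0}^{1} (-6) sin(-3*pi*θ) dθ = (2/pi) - (-2/pi) = 4/pi.
So ∫_{-1}^{1} g(θ) sin(-3*pi*θ) dθ = 20/(3*pi).
Hence Im(c_{-3}) = (-1/2)·(20/(3*pi)) = -10/(3*pi).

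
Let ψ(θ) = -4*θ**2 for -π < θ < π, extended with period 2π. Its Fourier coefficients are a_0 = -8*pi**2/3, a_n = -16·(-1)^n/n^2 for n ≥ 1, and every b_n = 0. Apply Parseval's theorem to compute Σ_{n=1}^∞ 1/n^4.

Parseval: a_0^2/2 + Σ a_n^2 = (1/π) ∫_{-π}^{π} ψ(θ)^2 dθ = 32*pi**4/5.
Subtract a_0^2/2 = 32*pi**4/9: Σ a_n^2 = 128*pi**4/45.
Since a_n^2 = 256/n^4, Σ 1/n^4 = pi**4/90.

pi**4/90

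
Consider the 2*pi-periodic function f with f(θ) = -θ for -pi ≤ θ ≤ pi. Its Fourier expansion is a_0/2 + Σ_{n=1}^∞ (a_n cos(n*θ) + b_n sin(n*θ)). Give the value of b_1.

-2

b_1 = 1/pi ∫_{-pi}^{pi} f(θ) sin(θ) dθ.
f is odd and sin(θ) is odd, so the integrand is even and b_1 = 2/pi ∫_0^{pi} f(θ) sin(θ) dθ.
Integrating by parts (boundary term plus one more integral), an antiderivative of (-θ) sin(θ) is θ*cos(θ) - sin(θ); evaluating from 0 to pi: ∫_{0}^{pi} (-θ) sin(θ) dθ = (-pi) - (0) = -pi.
Hence b_1 = (2/pi)·(-pi) = -2.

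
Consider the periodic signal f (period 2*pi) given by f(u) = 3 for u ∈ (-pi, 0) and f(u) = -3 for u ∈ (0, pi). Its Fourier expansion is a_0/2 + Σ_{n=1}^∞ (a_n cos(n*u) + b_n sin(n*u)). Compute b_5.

-12/(5*pi)

b_5 = 1/pi ∫_{-pi}^{pi} f(u) sin(5*u) du.
f is odd and sin(5*u) is odd, so the integrand is even and b_5 = 2/pi ∫_0^{pi} f(u) sin(5*u) du.
Directly, an antiderivative of (-3) sin(5*u) is 3*cos(5*u)/5; evaluating from 0 to pi: ∫_{0}^{pi} (-3) sin(5*u) du = (-3/5) - (3/5) = -6/5.
Hence b_5 = (2/pi)·(-6/5) = -12/(5*pi).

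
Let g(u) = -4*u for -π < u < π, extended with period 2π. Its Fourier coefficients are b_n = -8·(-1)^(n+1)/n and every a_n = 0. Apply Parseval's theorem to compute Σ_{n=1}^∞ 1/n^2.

Parseval: Σ b_n^2 = (1/π) ∫_{-π}^{π} g(u)^2 du = 32*pi**2/3.
Σ b_n^2 = Σ 64/n^2, so Σ 1/n^2 = (32*pi**2/3)/64 = pi**2/6.

pi**2/6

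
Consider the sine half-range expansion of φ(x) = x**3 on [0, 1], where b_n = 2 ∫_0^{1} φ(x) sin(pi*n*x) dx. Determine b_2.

(3/2 - pi**2)/pi**3

b_2 = 2 ∫_0^{1} (x**3) sin(2*pi*x) dx.
Integrating by parts three times (tabular method), an antiderivative of (x**3) sin(2*pi*x) is -x**3*cos(2*pi*x)/(2*pi) + 3*x**2*sin(2*pi*x)/(4*pi**2) + 3*x*cos(2*pi*x)/(4*pi**3) - 3*sin(2*pi*x)/(8*pi**4); evaluating from 0 to 1: ∫_{0}^{1} (x**3) sin(2*pi*x) dx = ((3 - 2*pi**2)/(4*pi**3)) - (0) = (3 - 2*pi**2)/(4*pi**3).
Hence b_2 = 2·((3 - 2*pi**2)/(4*pi**3)) = (3/2 - pi**2)/pi**3.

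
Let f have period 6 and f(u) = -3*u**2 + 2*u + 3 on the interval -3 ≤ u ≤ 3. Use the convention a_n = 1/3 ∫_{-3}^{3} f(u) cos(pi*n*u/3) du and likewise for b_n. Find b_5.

12/(5*pi)

b_5 = 1/3 ∫_{-3}^{3} f(u) sin(5*pi*u/3) du.
Integrating by parts twice (tabular method), an antiderivative of (-3*u**2 + 2*u + 3) sin(5*pi*u/3) is 9*u**2*cos(5*pi*u/3)/(5*pi) - 54*u*sin(5*pi*u/3)/(25*pi**2) - 6*u*cos(5*pi*u/3)/(5*pi) + 18*sin(5*pi*u/3)/(25*pi**2) - 9*cos(5*pi*u/3)/(5*pi) - 162*cos(5*pi*u/3)/(125*pi**3); evaluating from -3 to 3: ∫_{-3}^{3} (-3*u**2 + 2*u + 3) sin(5*pi*u/3) du = (54*(3 - 25*pi**2)/(125*pi**3)) - (-18/pi + 162/(125*pi**3)) = 36/(5*pi).
Hence b_5 = (1/3)·(36/(5*pi)) = 12/(5*pi).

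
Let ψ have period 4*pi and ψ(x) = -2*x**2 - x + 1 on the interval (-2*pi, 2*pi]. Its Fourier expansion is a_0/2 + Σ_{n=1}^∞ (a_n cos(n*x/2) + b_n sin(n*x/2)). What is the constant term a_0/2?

a_0 = (1/(2*pi)) ∫_{-2*pi}^{2*pi} ψ(x) dx = (1/(2*pi)) · (-32*pi**3/3 + 4*pi) = 2 - 16*pi**2/3.
So the constant term a_0/2 = 1 - 8*pi**2/3.

1 - 8*pi**2/3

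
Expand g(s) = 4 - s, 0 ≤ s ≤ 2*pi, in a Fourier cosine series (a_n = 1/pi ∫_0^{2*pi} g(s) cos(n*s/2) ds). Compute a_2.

a_2 = 1/pi ∫_0^{2*pi} (4 - s) cos(s) ds.
Integrating by parts (boundary term plus one more integral), an antiderivative of (4 - s) cos(s) is -s*sin(s) + 4*sin(s) - cos(s); evaluating from 0 to 2*pi: ∫_{0}^{2*pi} (4 - s) cos(s) ds = (-1) - (-1) = 0.
Hence a_2 = (1/pi)·(0) = 0.

0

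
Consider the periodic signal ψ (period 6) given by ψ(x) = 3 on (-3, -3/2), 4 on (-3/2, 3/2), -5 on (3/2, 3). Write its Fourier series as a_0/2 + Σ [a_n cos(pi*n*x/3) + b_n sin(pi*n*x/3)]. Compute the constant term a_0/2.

3/2

a_0 = 1/3 ∫_{-3}^{3} ψ(x) dx = 1/3 · (9) = 3.
So the constant term a_0/2 = 3/2.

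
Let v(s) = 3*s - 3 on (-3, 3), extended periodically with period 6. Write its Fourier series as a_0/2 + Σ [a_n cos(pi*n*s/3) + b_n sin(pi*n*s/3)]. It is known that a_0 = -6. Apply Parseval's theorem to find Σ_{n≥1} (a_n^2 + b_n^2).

Parseval: a_0^2/2 + Σ_{n≥1} (a_n^2+b_n^2) = 1/3 ∫_{-3}^{3} v(s)^2 ds = 72.
Subtract a_0^2/2 = 18: Σ (a_n^2+b_n^2) = 54.

54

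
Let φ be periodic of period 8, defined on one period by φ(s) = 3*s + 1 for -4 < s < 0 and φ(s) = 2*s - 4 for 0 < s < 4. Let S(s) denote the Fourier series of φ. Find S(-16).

s = -16 differs from s = 0 by -2 full period(s), and the series is 8-periodic.
At s = 0 the one-sided limits are φ(0^-) = 1 and φ(0^+) = -4.
By Dirichlet's theorem the series converges to their average, [(1) + (-4)]/2 = -3/2.

-3/2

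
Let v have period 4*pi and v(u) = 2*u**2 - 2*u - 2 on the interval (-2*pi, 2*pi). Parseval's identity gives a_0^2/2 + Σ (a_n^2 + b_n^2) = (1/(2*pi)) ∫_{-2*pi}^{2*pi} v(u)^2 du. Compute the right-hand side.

(1/(2*pi)) ∫_{-2*pi}^{2*pi} v(u)^2 du = (1/(2*pi)) · (16*pi*(-20*pi**2 + 15 + 48*pi**4)/15) = -32*pi**2/3 + 8 + 128*pi**4/5.

-32*pi**2/3 + 8 + 128*pi**4/5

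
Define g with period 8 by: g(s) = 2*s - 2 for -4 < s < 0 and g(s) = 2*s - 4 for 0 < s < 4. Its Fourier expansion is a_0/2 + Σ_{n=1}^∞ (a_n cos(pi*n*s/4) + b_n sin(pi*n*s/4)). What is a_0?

-6

a_0 = 1/4 ∫_{-4}^{4} g(s) ds = 1/4 · (-24) = -6.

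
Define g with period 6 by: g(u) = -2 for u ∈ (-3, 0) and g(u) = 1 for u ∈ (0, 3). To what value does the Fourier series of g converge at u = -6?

u = -6 differs from u = 0 by -1 full period(s), and the series is 6-periodic.
At u = 0 the one-sided limits are g(0^-) = -2 and g(0^+) = 1.
By Dirichlet's theorem the series converges to their average, [(-2) + (1)]/2 = -1/2.

-1/2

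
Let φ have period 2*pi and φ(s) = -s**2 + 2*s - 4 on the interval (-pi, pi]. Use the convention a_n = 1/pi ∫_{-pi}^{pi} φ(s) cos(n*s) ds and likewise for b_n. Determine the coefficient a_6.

a_6 = 1/pi ∫_{-pi}^{pi} φ(s) cos(6*s) ds.
Integrating by parts twice (tabular method), an antiderivative of (-s**2 + 2*s - 4) cos(6*s) is -s**2*sin(6*s)/6 + s*sin(6*s)/3 - s*cos(6*s)/18 - 71*sin(6*s)/108 + cos(6*s)/18; evaluating from -pi to pi: ∫_{-pi}^{pi} (-s**2 + 2*s - 4) cos(6*s) ds = (1/18 - pi/18) - (1/18 + pi/18) = -pi/9.
Hence a_6 = (1/pi)·(-pi/9) = -1/9.

-1/9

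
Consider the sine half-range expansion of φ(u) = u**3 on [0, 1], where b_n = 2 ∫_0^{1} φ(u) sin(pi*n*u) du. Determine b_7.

2*(-6 + 49*pi**2)/(343*pi**3)

b_7 = 2 ∫_0^{1} (u**3) sin(7*pi*u) du.
Integrating by parts three times (tabular method), an antiderivative of (u**3) sin(7*pi*u) is -u**3*cos(7*pi*u)/(7*pi) + 3*u**2*sin(7*pi*u)/(49*pi**2) + 6*u*cos(7*pi*u)/(343*pi**3) - 6*sin(7*pi*u)/(2401*pi**4); evaluating from 0 to 1: ∫_{0}^{1} (u**3) sin(7*pi*u) du = ((-6 + 49*pi**2)/(343*pi**3)) - (0) = (-6 + 49*pi**2)/(343*pi**3).
Hence b_7 = 2·((-6 + 49*pi**2)/(343*pi**3)) = 2*(-6 + 49*pi**2)/(343*pi**3).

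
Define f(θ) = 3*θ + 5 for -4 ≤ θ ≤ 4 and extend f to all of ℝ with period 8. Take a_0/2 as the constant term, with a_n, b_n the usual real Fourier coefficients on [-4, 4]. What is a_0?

10

a_0 = 1/4 ∫_{-4}^{4} f(θ) dθ = 1/4 · (40) = 10.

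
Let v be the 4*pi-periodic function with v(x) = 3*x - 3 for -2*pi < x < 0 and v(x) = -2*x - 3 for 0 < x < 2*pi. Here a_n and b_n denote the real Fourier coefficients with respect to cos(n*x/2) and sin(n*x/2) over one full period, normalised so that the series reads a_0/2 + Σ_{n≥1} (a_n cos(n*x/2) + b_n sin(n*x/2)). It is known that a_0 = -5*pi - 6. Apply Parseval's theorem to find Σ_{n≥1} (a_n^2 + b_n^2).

29*pi**2/6

Parseval: a_0^2/2 + Σ_{n≥1} (a_n^2+b_n^2) = (1/(2*pi)) ∫_{-2*pi}^{2*pi} v(x)^2 dx = 18 + 30*pi + 52*pi**2/3.
Subtract a_0^2/2 = (6 + 5*pi)**2/2: Σ (a_n^2+b_n^2) = 29*pi**2/6.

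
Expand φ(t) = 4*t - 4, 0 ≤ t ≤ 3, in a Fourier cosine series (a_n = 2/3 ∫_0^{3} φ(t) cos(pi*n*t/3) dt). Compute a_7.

a_7 = 2/3 ∫_0^{3} (4*t - 4) cos(7*pi*t/3) dt.
Integrating by parts (boundary term plus one more integral), an antiderivative of (4*t - 4) cos(7*pi*t/3) is 12*t*sin(7*pi*t/3)/(7*pi) - 12*sin(7*pi*t/3)/(7*pi) + 36*cos(7*pi*t/3)/(49*pi**2); evaluating from 0 to 3: ∫_{0}^{3} (4*t - 4) cos(7*pi*t/3) dt = (-36/(49*pi**2)) - (36/(49*pi**2)) = -72/(49*pi**2).
Hence a_7 = (2/3)·(-72/(49*pi**2)) = -48/(49*pi**2).

-48/(49*pi**2)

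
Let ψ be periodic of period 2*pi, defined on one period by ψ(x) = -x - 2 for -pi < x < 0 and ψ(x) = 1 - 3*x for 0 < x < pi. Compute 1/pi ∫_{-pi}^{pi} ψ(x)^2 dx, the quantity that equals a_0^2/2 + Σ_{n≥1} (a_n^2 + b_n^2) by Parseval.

-5*pi + 5 + 10*pi**2/3

1/pi ∫_{-pi}^{pi} ψ(x)^2 dx = 1/pi · (5*pi*(-3*pi + 3 + 2*pi**2)/3) = -5*pi + 5 + 10*pi**2/3.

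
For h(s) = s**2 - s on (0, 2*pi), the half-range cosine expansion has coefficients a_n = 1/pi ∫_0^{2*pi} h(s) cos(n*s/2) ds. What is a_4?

a_4 = 1/pi ∫_0^{2*pi} (s**2 - s) cos(2*s) ds.
Integrating by parts twice (tabular method), an antiderivative of (s**2 - s) cos(2*s) is s**2*sin(2*s)/2 - s*sin(2*s)/2 + s*cos(2*s)/2 - sin(2*s)/4 - cos(2*s)/4; evaluating from 0 to 2*pi: ∫_{0}^{2*pi} (s**2 - s) cos(2*s) ds = (-1/4 + pi) - (-1/4) = pi.
Hence a_4 = (1/pi)·(pi) = 1.

1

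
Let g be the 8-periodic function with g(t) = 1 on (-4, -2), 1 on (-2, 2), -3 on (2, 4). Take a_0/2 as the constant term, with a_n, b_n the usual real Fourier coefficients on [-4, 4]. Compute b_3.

b_3 = 1/4 ∫_{-4}^{4} g(t) sin(3*pi*t/4) dt.
Split the integral at the breakpoints.
Directly, an antiderivative of (1) sin(3*pi*t/4) is -4*cos(3*pi*t/4)/(3*pi); evaluating from -4 to -2: ∫_{-4}^{-2} (1) sin(3*pi*t/4) dt = (0) - (4/(3*pi)) = -4/(3*pi).
Directly, an antiderivative of (1) sin(3*pi*t/4) is -4*cos(3*pi*t/4)/(3*pi); evaluating from -2 to 2: ∫_{-2}^{2} (1) sin(3*pi*t/4) dt = (0) - (0) = 0.
Directly, an antiderivative of (-3) sin(3*pi*t/4) is 4*cos(3*pi*t/4)/pi; evaluating from 2 to 4: ∫_{2}^{4} (-3) sin(3*pi*t/4) dt = (-4/pi) - (0) = -4/pi.
Summing the pieces and multiplying by (1/4) gives b_3 = -4/(3*pi).

-4/(3*pi)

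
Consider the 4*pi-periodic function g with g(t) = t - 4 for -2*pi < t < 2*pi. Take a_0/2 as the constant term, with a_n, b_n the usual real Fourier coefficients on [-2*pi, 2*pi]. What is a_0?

-8

a_0 = (1/(2*pi)) ∫_{-2*pi}^{2*pi} g(t) dt = (1/(2*pi)) · (-16*pi) = -8.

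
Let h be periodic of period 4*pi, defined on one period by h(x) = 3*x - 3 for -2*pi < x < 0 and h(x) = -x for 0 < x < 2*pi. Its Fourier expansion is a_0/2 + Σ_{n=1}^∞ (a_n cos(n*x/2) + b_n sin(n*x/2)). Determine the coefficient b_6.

-2/3

b_6 = (1/(2*pi)) ∫_{-2*pi}^{2*pi} h(x) sin(3*x) dx.
Split the integral at the breakpoints.
Integrating by parts (boundary term plus one more integral), an antiderivative of (3*x - 3) sin(3*x) is -x*cos(3*x) + sin(3*x)/3 + cos(3*x); evaluating from -2*pi to 0: ∫_{-2*pi}^{0} (3*x - 3) sin(3*x) dx = (1) - (1 + 2*pi) = -2*pi.
Integrating by parts (boundary term plus one more integral), an antiderivative of (-x) sin(3*x) is x*cos(3*x)/3 - sin(3*x)/9; evaluating from 0 to 2*pi: ∫_{0}^{2*pi} (-x) sin(3*x) dx = (2*pi/3) - (0) = 2*pi/3.
Summing the pieces and multiplying by (1/(2*pi)) gives b_6 = -2/3.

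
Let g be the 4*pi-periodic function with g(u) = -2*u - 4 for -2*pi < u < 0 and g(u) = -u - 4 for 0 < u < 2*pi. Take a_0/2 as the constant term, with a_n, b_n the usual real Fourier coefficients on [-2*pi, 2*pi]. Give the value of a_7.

-4/(49*pi)

a_7 = (1/(2*pi)) ∫_{-2*pi}^{2*pi} g(u) cos(7*u/2) du.
Split the integral at the breakpoints.
Integrating by parts (boundary term plus one more integral), an antiderivative of (-2*u - 4) cos(7*u/2) is -4*u*sin(7*u/2)/7 - 8*sin(7*u/2)/7 - 8*cos(7*u/2)/49; evaluating from -2*pi to 0: ∫_{-2*pi}^{0} (-2*u - 4) cos(7*u/2) du = (-8/49) - (8/49) = -16/49.
Integrating by parts (boundary term plus one more integral), an antiderivative of (-u - 4) cos(7*u/2) is -2*u*sin(7*u/2)/7 - 8*sin(7*u/2)/7 - 4*cos(7*u/2)/49; evaluating from 0 to 2*pi: ∫_{0}^{2*pi} (-u - 4) cos(7*u/2) du = (4/49) - (-4/49) = 8/49.
Summing the pieces and multiplying by (1/(2*pi)) gives a_7 = -4/(49*pi).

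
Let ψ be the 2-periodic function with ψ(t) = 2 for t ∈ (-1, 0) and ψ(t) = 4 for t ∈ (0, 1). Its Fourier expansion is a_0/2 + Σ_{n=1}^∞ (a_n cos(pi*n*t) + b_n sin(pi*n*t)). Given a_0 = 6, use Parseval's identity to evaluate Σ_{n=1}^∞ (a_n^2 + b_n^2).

Parseval: a_0^2/2 + Σ_{n≥1} (a_n^2+b_n^2) = ∫_{-1}^{1} ψ(t)^2 dt = 20.
Subtract a_0^2/2 = 18: Σ (a_n^2+b_n^2) = 2.

2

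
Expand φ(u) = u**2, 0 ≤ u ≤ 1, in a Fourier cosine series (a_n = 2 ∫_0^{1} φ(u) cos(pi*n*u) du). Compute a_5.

-4/(25*pi**2)

a_5 = 2 ∫_0^{1} (u**2) cos(5*pi*u) du.
Integrating by parts twice (tabular method), an antiderivative of (u**2) cos(5*pi*u) is u**2*sin(5*pi*u)/(5*pi) + 2*u*cos(5*pi*u)/(25*pi**2) - 2*sin(5*pi*u)/(125*pi**3); evaluating from 0 to 1: ∫_{0}^{1} (u**2) cos(5*pi*u) du = (-2/(25*pi**2)) - (0) = -2/(25*pi**2).
Hence a_5 = 2·(-2/(25*pi**2)) = -4/(25*pi**2).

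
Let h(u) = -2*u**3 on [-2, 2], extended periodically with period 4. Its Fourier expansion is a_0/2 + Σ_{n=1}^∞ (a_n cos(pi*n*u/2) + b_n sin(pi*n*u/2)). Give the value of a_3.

a_3 = 1/2 ∫_{-2}^{2} h(u) cos(3*pi*u/2) du.
h is odd and cos(3*pi*u/2) is even, so the integrand is odd over a symmetric interval and the integral vanishes.

0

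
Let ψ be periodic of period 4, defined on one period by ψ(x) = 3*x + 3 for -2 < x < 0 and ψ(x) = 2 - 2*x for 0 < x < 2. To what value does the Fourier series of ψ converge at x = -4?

5/2

x = -4 differs from x = 0 by -1 full period(s), and the series is 4-periodic.
At x = 0 the one-sided limits are ψ(0^-) = 3 and ψ(0^+) = 2.
By Dirichlet's theorem the series converges to their average, [(3) + (2)]/2 = 5/2.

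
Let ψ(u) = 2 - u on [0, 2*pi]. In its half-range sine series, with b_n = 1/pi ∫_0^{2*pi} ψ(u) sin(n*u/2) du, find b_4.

1

b_4 = 1/pi ∫_0^{2*pi} (2 - u) sin(2*u) du.
Integrating by parts (boundary term plus one more integral), an antiderivative of (2 - u) sin(2*u) is u*cos(2*u)/2 - sin(2*u)/4 - cos(2*u); evaluating from 0 to 2*pi: ∫_{0}^{2*pi} (2 - u) sin(2*u) du = (-1 + pi) - (-1) = pi.
Hence b_4 = (1/pi)·(pi) = 1.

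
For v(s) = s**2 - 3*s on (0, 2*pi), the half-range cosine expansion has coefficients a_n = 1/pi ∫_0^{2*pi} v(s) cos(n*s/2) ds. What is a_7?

a_7 = 1/pi ∫_0^{2*pi} (s**2 - 3*s) cos(7*s/2) ds.
Integrating by parts twice (tabular method), an antiderivative of (s**2 - 3*s) cos(7*s/2) is 2*s**2*sin(7*s/2)/7 - 6*s*sin(7*s/2)/7 + 8*s*cos(7*s/2)/49 - 16*sin(7*s/2)/343 - 12*cos(7*s/2)/49; evaluating from 0 to 2*pi: ∫_{0}^{2*pi} (s**2 - 3*s) cos(7*s/2) ds = (12/49 - 16*pi/49) - (-12/49) = 24/49 - 16*pi/49.
Hence a_7 = (1/pi)·(24/49 - 16*pi/49) = 8*(3 - 2*pi)/(49*pi).

8*(3 - 2*pi)/(49*pi)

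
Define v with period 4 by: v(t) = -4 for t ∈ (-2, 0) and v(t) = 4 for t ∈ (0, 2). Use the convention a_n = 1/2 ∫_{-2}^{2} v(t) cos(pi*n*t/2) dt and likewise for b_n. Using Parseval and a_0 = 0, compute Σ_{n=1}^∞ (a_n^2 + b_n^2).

Parseval: a_0^2/2 + Σ_{n≥1} (a_n^2+b_n^2) = 1/2 ∫_{-2}^{2} v(t)^2 dt = 32.
Subtract a_0^2/2 = 0: Σ (a_n^2+b_n^2) = 32.

32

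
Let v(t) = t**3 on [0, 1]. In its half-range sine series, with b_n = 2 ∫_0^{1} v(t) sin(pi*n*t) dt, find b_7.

b_7 = 2 ∫_0^{1} (t**3) sin(7*pi*t) dt.
Integrating by parts three times (tabular method), an antiderivative of (t**3) sin(7*pi*t) is -t**3*cos(7*pi*t)/(7*pi) + 3*t**2*sin(7*pi*t)/(49*pi**2) + 6*t*cos(7*pi*t)/(343*pi**3) - 6*sin(7*pi*t)/(2401*pi**4); evaluating from 0 to 1: ∫_{0}^{1} (t**3) sin(7*pi*t) dt = ((-6 + 49*pi**2)/(343*pi**3)) - (0) = (-6 + 49*pi**2)/(343*pi**3).
Hence b_7 = 2·((-6 + 49*pi**2)/(343*pi**3)) = 2*(-6 + 49*pi**2)/(343*pi**3).

2*(-6 + 49*pi**2)/(343*pi**3)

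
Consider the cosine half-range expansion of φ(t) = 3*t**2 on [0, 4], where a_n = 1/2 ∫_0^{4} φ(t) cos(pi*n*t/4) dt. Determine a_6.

16/(3*pi**2)

a_6 = 1/2 ∫_0^{4} (3*t**2) cos(3*pi*t/2) dt.
Integrating by parts twice (tabular method), an antiderivative of (3*t**2) cos(3*pi*t/2) is 2*t**2*sin(3*pi*t/2)/pi + 8*t*cos(3*pi*t/2)/(3*pi**2) - 16*sin(3*pi*t/2)/(9*pi**3); evaluating from 0 to 4: ∫_{0}^{4} (3*t**2) cos(3*pi*t/2) dt = (32/(3*pi**2)) - (0) = 32/(3*pi**2).
Hence a_6 = (1/2)·(32/(3*pi**2)) = 16/(3*pi**2).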